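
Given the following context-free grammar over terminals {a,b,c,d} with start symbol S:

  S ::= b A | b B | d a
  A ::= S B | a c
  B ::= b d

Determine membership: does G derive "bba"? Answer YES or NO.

Convert to CNF:
  S -> T2 A | T2 B | T3 T0
  A -> S B | T0 T1
  B -> T2 T3
  T0 -> a
  T1 -> c
  T2 -> b
  T3 -> d

CYK table (by increasing span):
  cell(0,0) b: {T2}  orig:{}
  cell(1,1) b: {T2}  orig:{}
  cell(2,2) a: {T0}  orig:{}
  cell(0,1) bb: ∅
  cell(1,2) ba: ∅
  cell(0,2) bba: ∅

S ∉ T[0,2] ⇒ NO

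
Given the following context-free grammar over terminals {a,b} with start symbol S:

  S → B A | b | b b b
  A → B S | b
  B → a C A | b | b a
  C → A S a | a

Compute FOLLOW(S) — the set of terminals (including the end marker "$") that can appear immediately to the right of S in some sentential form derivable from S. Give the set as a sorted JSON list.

Compute FIRST by fixpoint:
[1]
  A via A→b: +{b}
  B via B→a C A: +{a}
  B via B→b: +{b}
  C via C→A S a: +{b}
  C via C→a: +{a}
  S via S→B A: +{a,b}
  FIRST(S)={a,b}  FIRST(A)={b}  FIRST(B)={a,b}  FIRST(C)={a,b}
[2]
  A via A→B S: +{a}
  FIRST(S)={a,b}  FIRST(A)={a,b}  FIRST(B)={a,b}  FIRST(C)={a,b}
[3] (stable)
  FIRST(S)={a,b}  FIRST(A)={a,b}  FIRST(B)={a,b}  FIRST(C)={a,b}

FOLLOW sets:
initialize: $ ∈ FOLLOW(S)
[1]
  A→B S: FOLLOW(B) ⊇ FIRST(S) = {a,b}; new: +{a,b}
  B→a C A: FOLLOW(C) ⊇ FIRST(A) = {a,b}; new: +{a,b}
  B→a C A: FOLLOW(A) ⊇ FOLLOW(B) ⊇ {a,b}; new: +{a,b}
  C→A S a: FOLLOW(S) ⊇ FIRST(a) = {a}; new: +{a}
  S→B A: FOLLOW(A) ⊇ FOLLOW(S) ⊇ {$,a}; new: +{$}
  FOLLOW[S]={$,a}  FOLLOW[A]={$,a,b}  FOLLOW[B]={a,b}  FOLLOW[C]={a,b}
[2]
  A→B S: FOLLOW(S) ⊇ FOLLOW(A) ⊇ {$,a,b}; new: +{b}
  FOLLOW[S]={$,a,b}  FOLLOW[A]={$,a,b}  FOLLOW[B]={a,b}  FOLLOW[C]={a,b}
[3] — fixpoint
  FOLLOW[S]={$,a,b}  FOLLOW[A]={$,a,b}  FOLLOW[B]={a,b}  FOLLOW[C]={a,b}

FOLLOW(S) = ["$", "a", "b"]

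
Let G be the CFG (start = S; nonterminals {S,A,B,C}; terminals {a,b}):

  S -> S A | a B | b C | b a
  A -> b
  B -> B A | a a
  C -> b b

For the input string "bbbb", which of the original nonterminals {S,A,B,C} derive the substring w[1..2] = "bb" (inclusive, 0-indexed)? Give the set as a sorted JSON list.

CNF form of G:
  S -> S A | T0 B | T1 C | T1 T0
  A -> b
  B -> B A | T0 T0
  C -> T1 T1
  T0 -> a
  T1 -> b

Fill CYK table bottom-up — only the sub-triangle for w[1..2]:
  [1..1]={A,T1}  "b"  orig:{A}
  [2..2]={A,T1}  "b"  orig:{A}
  [1..2]={C}  "bb"

Original NTs in T[1,2] deriving "bb": ["C"]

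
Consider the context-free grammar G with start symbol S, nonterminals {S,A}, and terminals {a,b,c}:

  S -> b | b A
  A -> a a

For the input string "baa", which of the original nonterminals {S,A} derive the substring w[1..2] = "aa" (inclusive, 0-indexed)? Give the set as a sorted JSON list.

CNF form of G:
  S -> T1 A | b
  A -> T0 T0
  T0 -> a
  T1 -> b

CYK table (by increasing span) (cells [i..j] with 1 ≤ i ≤ j ≤ 2 only):
  [1..1]={T0}  "a"  orig:{}
  [2..2]={T0}  "a"  orig:{}
  [1..2]={A}  "aa"

Original NTs in T[1,2] deriving "aa": ["A"]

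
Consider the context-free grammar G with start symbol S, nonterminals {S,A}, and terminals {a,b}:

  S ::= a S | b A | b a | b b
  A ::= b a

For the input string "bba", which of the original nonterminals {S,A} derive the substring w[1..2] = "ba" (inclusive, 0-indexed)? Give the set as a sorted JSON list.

Convert to CNF:
  S -> T0 A | T0 T0 | T0 T1 | T1 S
  A -> T0 T1
  T0 -> b
  T1 -> a

CYK table (by increasing span) (cells [i..j] with 1 ≤ i ≤ j ≤ 2 only):
  cell(1,1) b: {T0}  orig:{}
  cell(2,2) a: {T1}  orig:{}
  cell(1,2) ba: {A,S}

Original NTs in T[1,2] deriving "ba": ["A", "S"]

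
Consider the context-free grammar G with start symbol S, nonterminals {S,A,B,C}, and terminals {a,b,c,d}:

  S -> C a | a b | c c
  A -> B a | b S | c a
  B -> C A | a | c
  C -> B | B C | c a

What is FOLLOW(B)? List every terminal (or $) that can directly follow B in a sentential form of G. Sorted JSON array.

FIRST iteration:
[1]
  A via A→b S: +{b}
  A via A→c a: +{c}
  B via B→a: +{a}
  B via B→c: +{c}
  C via C→B: +{a,c}
  S via S→C a: +{a,c}
  FIRST[S]={a,c}  FIRST[A]={b,c}  FIRST[B]={a,c}  FIRST[C]={a,c}
[2]
  A via A→B a: +{a}
  FIRST[S]={a,c}  FIRST[A]={a,b,c}  FIRST[B]={a,c}  FIRST[C]={a,c}
[3] done
  FIRST[S]={a,c}  FIRST[A]={a,b,c}  FIRST[B]={a,c}  FIRST[C]={a,c}

FOLLOW sets:
initialize: $ ∈ FOLLOW(S)
iter 1:
  A→B a: FOLLOW(B) ⊇ FIRST(a) = {a}; new: +{a}
  B→C A: FOLLOW(C) ⊇ FIRST(A) = {a,b,c}; new: +{a,b,c}
  B→C A: FOLLOW(A) ⊇ FOLLOW(B) ⊇ {a}; new: +{a}
  C→B: FOLLOW(B) ⊇ FOLLOW(C) ⊇ {a,b,c}; new: +{b,c}
  FOLLOW(S)={$}  FOLLOW(A)={a}  FOLLOW(B)={a,b,c}  FOLLOW(C)={a,b,c}
iter 2:
  A→b S: FOLLOW(S) ⊇ FOLLOW(A) ⊇ {a}; new: +{a}
  B→C A: FOLLOW(A) ⊇ FOLLOW(B) ⊇ {a,b,c}; new: +{b,c}
  FOLLOW(S)={$,a}  FOLLOW(A)={a,b,c}  FOLLOW(B)={a,b,c}  FOLLOW(C)={a,b,c}
iter 3:
  A→b S: FOLLOW(S) ⊇ FOLLOW(A) ⊇ {a,b,c}; new: +{b,c}
  FOLLOW(S)={$,a,b,c}  FOLLOW(A)={a,b,c}  FOLLOW(B)={a,b,c}  FOLLOW(C)={a,b,c}
iter 4: done
  FOLLOW(S)={$,a,b,c}  FOLLOW(A)={a,b,c}  FOLLOW(B)={a,b,c}  FOLLOW(C)={a,b,c}

FOLLOW(B) = ["a", "b", "c"]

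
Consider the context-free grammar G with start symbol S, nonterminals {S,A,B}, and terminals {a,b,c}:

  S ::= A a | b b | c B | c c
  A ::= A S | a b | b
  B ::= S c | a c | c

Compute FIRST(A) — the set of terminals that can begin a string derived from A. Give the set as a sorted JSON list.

FIRST sets, iterate to fixpoint:
iter 1:
  A via A→a b: +{a}
  A via A→b: +{b}
  B via B→a c: +{a}
  B via B→c: +{c}
  S via S→A a: +{a,b}
  S via S→c B: +{c}
  S: {a,b,c}  A: {a,b}  B: {a,c}
iter 2:
  B via B→S c: +{b}
  S: {a,b,c}  A: {a,b}  B: {a,b,c}
iter 3: — fixpoint
  S: {a,b,c}  A: {a,b}  B: {a,b,c}

FIRST(A) = ["a", "b"]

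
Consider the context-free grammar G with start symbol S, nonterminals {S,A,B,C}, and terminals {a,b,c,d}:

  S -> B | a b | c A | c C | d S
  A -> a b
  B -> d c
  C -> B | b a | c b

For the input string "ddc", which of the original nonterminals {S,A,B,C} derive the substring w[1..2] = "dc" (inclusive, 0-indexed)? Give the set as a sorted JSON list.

Convert to CNF:
  S -> T0 T1 | T2 S | T2 T3 | T3 A | T3 C
  A -> T0 T1
  B -> T2 T3
  C -> T1 T0 | T2 T3 | T3 T1
  T0 -> a
  T1 -> b
  T2 -> d
  T3 -> c

Fill CYK table bottom-up — only the sub-triangle for w[1..2]:
  cell(1,1) d: {T2}  orig:{}
  cell(2,2) c: {T3}  orig:{}
  cell(1,2) dc: {B,C,S}

Original NTs in T[1,2] deriving "dc": ["B", "C", "S"]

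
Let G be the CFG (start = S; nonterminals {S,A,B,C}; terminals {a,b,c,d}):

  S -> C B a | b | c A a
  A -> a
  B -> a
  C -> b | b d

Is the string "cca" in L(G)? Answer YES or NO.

Convert to CNF:
  S -> C X4 | T3 X5 | b
  A -> a
  B -> a
  C -> T0 T1 | b
  T0 -> b
  T1 -> d
  T2 -> a
  T3 -> c
  X4 -> B T2
  X5 -> A T2

Fill CYK table bottom-up:
  T[0,0] 'c' = {T3}  orig:{}
  T[1,1] 'c' = {T3}  orig:{}
  T[2,2] 'a' = {A,B,T2}  orig:{A,B}
  T[0,1] 'cc' = ∅
  T[1,2] 'ca' = ∅
  T[0,2] 'cca' = ∅

S ∉ T[0,2] ⇒ NO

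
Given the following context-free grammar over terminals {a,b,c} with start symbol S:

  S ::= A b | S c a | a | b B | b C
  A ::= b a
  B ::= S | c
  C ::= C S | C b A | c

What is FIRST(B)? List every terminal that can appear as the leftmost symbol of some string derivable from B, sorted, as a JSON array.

FIRST iteration:
iter 1:
  A via A→b a: +{b}
  B via B→c: +{c}
  C via C→c: +{c}
  S via S→A b: +{b}
  S via S→a: +{a}
  FIRST[S]={a,b}  FIRST[A]={b}  FIRST[B]={c}  FIRST[C]={c}
iter 2:
  B via B→S: +{a,b}
  FIRST[S]={a,b}  FIRST[A]={b}  FIRST[B]={a,b,c}  FIRST[C]={c}
iter 3: (stable)
  FIRST[S]={a,b}  FIRST[A]={b}  FIRST[B]={a,b,c}  FIRST[C]={c}

FIRST(B) = ["a", "b", "c"]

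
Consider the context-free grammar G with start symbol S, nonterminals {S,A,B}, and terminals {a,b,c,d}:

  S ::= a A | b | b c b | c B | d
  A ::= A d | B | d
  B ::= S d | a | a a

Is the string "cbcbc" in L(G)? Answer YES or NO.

Convert to CNF:
  S -> T1 A | T2 X4 | T3 B | b | d
  A -> A T0 | S T0 | T1 T1 | a | d
  B -> S T0 | T1 T1 | a
  T0 -> d
  T1 -> a
  T2 -> b
  T3 -> c
  X4 -> T3 T2

CYK table (by increasing span):
  T[0,0] 'c' = {T3}  orig:{}
  T[1,1] 'b' = {S,T2}  orig:{S}
  T[2,2] 'c' = {T3}  orig:{}
  T[3,3] 'b' = {S,T2}  orig:{S}
  T[4,4] 'c' = {T3}  orig:{}
  T[0,1] 'cb' = {X4}  orig:{}
  T[1,2] 'bc' = ∅
  T[2,3] 'cb' = {X4}  orig:{}
  T[3,4] 'bc' = ∅
  T[0,2] 'cbc' = ∅
  T[1,3] 'bcb' = {S}
  T[2,4] 'cbc' = ∅
  T[0,3] 'cbcb' = ∅
  T[1,4] 'bcbc' = ∅
  T[0,4] 'cbcbc' = ∅

S ∉ T[0,4] ⇒ NO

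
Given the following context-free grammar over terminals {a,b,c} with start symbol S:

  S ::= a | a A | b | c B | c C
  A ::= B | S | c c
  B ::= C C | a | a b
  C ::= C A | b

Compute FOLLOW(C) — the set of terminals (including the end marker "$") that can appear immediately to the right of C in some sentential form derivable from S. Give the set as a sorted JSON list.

FIRST sets, iterate to fixpoint:
[1]
  A via A→c c: +{c}
  B via B→a: +{a}
  C via C→b: +{b}
  S via S→a: +{a}
  S via S→b: +{b}
  S via S→c B: +{c}
  S: {a,b,c}  A: {c}  B: {a}  C: {b}
[2]
  A via A→B: +{a}
  A via A→S: +{b}
  B via B→C C: +{b}
  S: {a,b,c}  A: {a,b,c}  B: {a,b}  C: {b}
[3] — fixpoint
  S: {a,b,c}  A: {a,b,c}  B: {a,b}  C: {b}

Compute FOLLOW by fixpoint:
initialize: $ ∈ FOLLOW(S)
iter 1:
  B→C C: FOLLOW(C) ⊇ FIRST(C) = {b}; new: +{b}
  C→C A: FOLLOW(C) ⊇ FIRST(A) = {a,b,c}; new: +{a,c}
  C→C A: FOLLOW(A) ⊇ FOLLOW(C) ⊇ {a,b,c}; new: +{a,b,c}
  S→a A: FOLLOW(A) ⊇ FOLLOW(S) ⊇ {$}; new: +{$}
  S→c B: FOLLOW(B) ⊇ FOLLOW(S) ⊇ {$}; new: +{$}
  S→c C: FOLLOW(C) ⊇ FOLLOW(S) ⊇ {$}; new: +{$}
  FOLLOW(S)={$}  FOLLOW(A)={$,a,b,c}  FOLLOW(B)={$}  FOLLOW(C)={$,a,b,c}
iter 2:
  A→B: FOLLOW(B) ⊇ FOLLOW(A) ⊇ {$,a,b,c}; new: +{a,b,c}
  A→S: FOLLOW(S) ⊇ FOLLOW(A) ⊇ {$,a,b,c}; new: +{a,b,c}
  FOLLOW(S)={$,a,b,c}  FOLLOW(A)={$,a,b,c}  FOLLOW(B)={$,a,b,c}  FOLLOW(C)={$,a,b,c}
iter 3: (stable)
  FOLLOW(S)={$,a,b,c}  FOLLOW(A)={$,a,b,c}  FOLLOW(B)={$,a,b,c}  FOLLOW(C)={$,a,b,c}

FOLLOW(C) = ["$", "a", "b", "c"]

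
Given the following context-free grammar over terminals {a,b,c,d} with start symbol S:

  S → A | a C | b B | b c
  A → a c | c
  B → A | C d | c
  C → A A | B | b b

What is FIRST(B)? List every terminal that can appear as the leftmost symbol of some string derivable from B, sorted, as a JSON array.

FIRST sets, iterate to fixpoint:
iter 1:
  A via A→a c: +{a}
  A via A→c: +{c}
  B via B→A: +{a,c}
  C via C→A A: +{a,c}
  C via C→b b: +{b}
  S via S→A: +{a,c}
  S via S→b B: +{b}
  S: {a,b,c}  A: {a,c}  B: {a,c}  C: {a,b,c}
iter 2:
  B via B→C d: +{b}
  S: {a,b,c}  A: {a,c}  B: {a,b,c}  C: {a,b,c}
iter 3: — fixpoint
  S: {a,b,c}  A: {a,c}  B: {a,b,c}  C: {a,b,c}

FIRST(B) = ["a", "b", "c"]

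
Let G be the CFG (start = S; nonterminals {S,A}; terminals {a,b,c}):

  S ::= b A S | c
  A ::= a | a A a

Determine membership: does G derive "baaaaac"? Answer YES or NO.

CNF form of G:
  S -> T1 X3 | c
  A -> T0 X2 | a
  T0 -> a
  T1 -> b
  X2 -> A T0
  X3 -> A S

CYK fill:
  [0..0]={T1}  "b"  orig:{}
  [1..1]={A,T0}  "a"  orig:{A}
  [2..2]={A,T0}  "a"  orig:{A}
  [3..3]={A,T0}  "a"  orig:{A}
  [4..4]={A,T0}  "a"  orig:{A}
  [5..5]={A,T0}  "a"  orig:{A}
  [6..6]={S}  "c"
  [0..1]=∅  "ba"
  [1..2]={X2}  "aa"  orig:{}
  [2..3]={X2}  "aa"  orig:{}
  [3..4]={X2}  "aa"  orig:{}
  [4..5]={X2}  "aa"  orig:{}
  [5..6]={X3}  "ac"  orig:{}
  [0..2]=∅  "baa"
  [1..3]={A}  "aaa"
  [2..4]={A}  "aaa"
  [3..5]={A}  "aaa"
  [4..6]=∅  "aac"
  [0..3]=∅  "baaa"
  [1..4]={X2}  "aaaa"  orig:{}
  [2..5]={X2}  "aaaa"  orig:{}
  [3..6]={X3}  "aaac"  orig:{}
  [0..4]=∅  "baaaa"
  [1..5]={A}  "aaaaa"
  [2..6]=∅  "aaaac"
  [0..5]=∅  "baaaaa"
  [1..6]={X3}  "aaaaac"  orig:{}
  [0..6]={S}  "baaaaac"

S ∈ T[0,6] ⇒ YES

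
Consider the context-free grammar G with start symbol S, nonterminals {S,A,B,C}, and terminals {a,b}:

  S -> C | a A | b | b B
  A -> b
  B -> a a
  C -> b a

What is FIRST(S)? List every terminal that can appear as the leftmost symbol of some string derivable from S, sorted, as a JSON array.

FIRST iteration:
[1]
  A via A→b: +{b}
  B via B→a a: +{a}
  C via C→b a: +{b}
  S via S→C: +{b}
  S via S→a A: +{a}
  S: {a,b}  A: {b}  B: {a}  C: {b}
[2] done
  S: {a,b}  A: {b}  B: {a}  C: {b}

FIRST(S) = ["a", "b"]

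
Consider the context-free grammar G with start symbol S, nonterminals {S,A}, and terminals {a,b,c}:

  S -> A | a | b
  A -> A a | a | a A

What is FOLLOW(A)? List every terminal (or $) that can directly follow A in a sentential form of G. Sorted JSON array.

FIRST sets, iterate to fixpoint:
pass 1:
  A via A→a: +{a}
  S via S→A: +{a}
  S via S→b: +{b}
  FIRST[S]={a,b}  FIRST[A]={a}
pass 2: (no change)
  FIRST[S]={a,b}  FIRST[A]={a}

Compute FOLLOW by fixpoint:
FOLLOW(S) := {$}
iter 1:
  A→A a: FOLLOW(A) ⊇ FIRST(a) = {a}; new: +{a}
  S→A: FOLLOW(A) ⊇ FOLLOW(S) ⊇ {$}; new: +{$}
  FOLLOW(S)={$}  FOLLOW(A)={$,a}
iter 2: — fixpoint
  FOLLOW(S)={$}  FOLLOW(A)={$,a}

FOLLOW(A) = ["$", "a"]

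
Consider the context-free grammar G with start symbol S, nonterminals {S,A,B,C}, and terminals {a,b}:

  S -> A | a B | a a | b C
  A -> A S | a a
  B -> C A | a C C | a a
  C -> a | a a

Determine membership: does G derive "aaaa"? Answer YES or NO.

Convert to CNF:
  S -> A S | T0 B | T0 T0 | T1 C
  A -> A S | T0 T0
  B -> C A | T0 T0 | T0 X2
  C -> T0 T0 | a
  T0 -> a
  T1 -> b
  X2 -> C C

Fill CYK table bottom-up:
  [0..0]={C,T0}  "a"  orig:{C}
  [1..1]={C,T0}  "a"  orig:{C}
  [2..2]={C,T0}  "a"  orig:{C}
  [3..3]={C,T0}  "a"  orig:{C}
  [0..1]={A,B,C,S,X2}  "aa"  orig:{A,B,C,S}
  [1..2]={A,B,C,S,X2}  "aa"  orig:{A,B,C,S}
  [2..3]={A,B,C,S,X2}  "aa"  orig:{A,B,C,S}
  [0..2]={B,S,X2}  "aaa"  orig:{B,S}
  [1..3]={B,S,X2}  "aaa"  orig:{B,S}
  [0..3]={A,B,S,X2}  "aaaa"  orig:{A,B,S}

S ∈ T[0,3] ⇒ YES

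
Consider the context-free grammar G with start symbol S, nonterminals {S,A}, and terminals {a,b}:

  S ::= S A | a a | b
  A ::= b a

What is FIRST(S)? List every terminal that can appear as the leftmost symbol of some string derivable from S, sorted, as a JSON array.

FIRST iteration:
iter 1:
  A via A→b a: +{b}
  S via S→a a: +{a}
  S via S→b: +{b}
  FIRST(S)={a,b}  FIRST(A)={b}
iter 2: (no change)
  FIRST(S)={a,b}  FIRST(A)={b}

FIRST(S) = ["a", "b"]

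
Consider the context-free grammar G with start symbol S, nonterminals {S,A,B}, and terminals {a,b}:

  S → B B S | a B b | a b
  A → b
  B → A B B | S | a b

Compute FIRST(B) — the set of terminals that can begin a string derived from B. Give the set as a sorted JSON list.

Compute FIRST by fixpoint:
pass 1:
  A via A→b: +{b}
  B via B→A B B: +{b}
  B via B→a b: +{a}
  S via S→B B S: +{a,b}
  FIRST[S]={a,b}  FIRST[A]={b}  FIRST[B]={a,b}
pass 2: — fixpoint
  FIRST[S]={a,b}  FIRST[A]={b}  FIRST[B]={a,b}

FIRST(B) = ["a", "b"]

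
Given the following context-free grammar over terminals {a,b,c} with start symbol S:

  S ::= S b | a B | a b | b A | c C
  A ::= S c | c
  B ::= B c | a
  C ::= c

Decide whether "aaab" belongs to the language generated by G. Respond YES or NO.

Convert to CNF:
  S -> S T1 | T0 C | T1 A | T2 B | T2 T1
  A -> S T0 | c
  B -> B T0 | a
  C -> c
  T0 -> c
  T1 -> b
  T2 -> a

CYK table (by increasing span):
  cell(0,0) a: {B,T2}  orig:{B}
  cell(1,1) a: {B,T2}  orig:{B}
  cell(2,2) a: {B,T2}  orig:{B}
  cell(3,3) b: {T1}  orig:{}
  cell(0,1) aa: {S}
  cell(1,2) aa: {S}
  cell(2,3) ab: {S}
  cell(0,2) aaa: ∅
  cell(1,3) aab: {S}
  cell(0,3) aaab: ∅

S ∉ T[0,3] ⇒ NO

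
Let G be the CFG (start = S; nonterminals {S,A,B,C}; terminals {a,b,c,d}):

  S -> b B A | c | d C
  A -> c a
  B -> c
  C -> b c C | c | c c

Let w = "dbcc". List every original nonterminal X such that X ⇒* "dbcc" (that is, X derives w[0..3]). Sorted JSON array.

Convert to CNF:
  S -> T2 X5 | T3 C | c
  A -> T0 T1
  B -> c
  C -> T0 T0 | T2 X4 | c
  T0 -> c
  T1 -> a
  T2 -> b
  T3 -> d
  X4 -> T0 C
  X5 -> B A

Fill CYK table bottom-up, restricted to cells inside w[0..3]:
  cell(0,0) d: {T3}  orig:{}
  cell(1,1) b: {T2}  orig:{}
  cell(2,2) c: {B,C,S,T0}  orig:{B,C,S}
  cell(3,3) c: {B,C,S,T0}  orig:{B,C,S}
  cell(0,1) db: ∅
  cell(1,2) bc: ∅
  cell(2,3) cc: {C,X4}  orig:{C}
  cell(0,2) dbc: ∅
  cell(1,3) bcc: {C}
  cell(0,3) dbcc: {S}

Original NTs in T[0,3] deriving "dbcc": ["S"]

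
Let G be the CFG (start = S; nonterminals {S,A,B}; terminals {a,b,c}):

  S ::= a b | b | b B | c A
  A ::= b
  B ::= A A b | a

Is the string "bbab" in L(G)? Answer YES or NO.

CNF form of G:
  S -> T0 B | T1 T0 | T2 A | b
  A -> b
  B -> A X3 | a
  T0 -> b
  T1 -> a
  T2 -> c
  X3 -> A T0

CYK fill:
  T[0,0] 'b' = {A,S,T0}  orig:{A,S}
  T[1,1] 'b' = {A,S,T0}  orig:{A,S}
  T[2,2] 'a' = {B,T1}  orig:{B}
  T[3,3] 'b' = {A,S,T0}  orig:{A,S}
  T[0,1] 'bb' = {X3}  orig:{}
  T[1,2] 'ba' = {S}
  T[2,3] 'ab' = {S}
  T[0,2] 'bba' = ∅
  T[1,3] 'bab' = ∅
  T[0,3] 'bbab' = ∅

S ∉ T[0,3] ⇒ NO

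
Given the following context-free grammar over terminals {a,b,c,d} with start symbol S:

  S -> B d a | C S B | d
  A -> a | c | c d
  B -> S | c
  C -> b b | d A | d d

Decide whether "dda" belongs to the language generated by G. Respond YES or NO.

CNF form of G:
  S -> B X6 | C X7 | d
  A -> T0 T1 | a | c
  B -> B X4 | C X5 | c | d
  C -> T1 A | T1 T1 | T3 T3
  T0 -> c
  T1 -> d
  T2 -> a
  T3 -> b
  X4 -> T1 T2
  X5 -> S B
  X6 -> T1 T2
  X7 -> S B

CYK fill:
  [0..0]={B,S,T1}  "d"  orig:{B,S}
  [1..1]={B,S,T1}  "d"  orig:{B,S}
  [2..2]={A,T2}  "a"  orig:{A}
  [0..1]={C,X5,X7}  "dd"  orig:{C}
  [1..2]={C,X4,X6}  "da"  orig:{C}
  [0..2]={B,S}  "dda"

S ∈ T[0,2] ⇒ YES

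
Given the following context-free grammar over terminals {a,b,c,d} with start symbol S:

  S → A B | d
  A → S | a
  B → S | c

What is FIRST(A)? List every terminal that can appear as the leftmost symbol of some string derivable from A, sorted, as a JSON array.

FIRST sets, iterate to fixpoint:
iter 1:
  A via A→a: +{a}
  B via B→c: +{c}
  S via S→A B: +{a}
  S via S→d: +{d}
  FIRST(S)={a,d}  FIRST(A)={a}  FIRST(B)={c}
iter 2:
  A via A→S: +{d}
  B via B→S: +{a,d}
  FIRST(S)={a,d}  FIRST(A)={a,d}  FIRST(B)={a,c,d}
iter 3: done
  FIRST(S)={a,d}  FIRST(A)={a,d}  FIRST(B)={a,c,d}

FIRST(A) = ["a", "d"]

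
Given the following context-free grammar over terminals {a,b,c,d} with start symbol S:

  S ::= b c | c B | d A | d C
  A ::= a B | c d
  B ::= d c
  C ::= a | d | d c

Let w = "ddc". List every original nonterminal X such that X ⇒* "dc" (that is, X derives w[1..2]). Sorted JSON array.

Convert to CNF:
  S -> T1 B | T2 A | T2 C | T3 T1
  A -> T0 B | T1 T2
  B -> T2 T1
  C -> T2 T1 | a | d
  T0 -> a
  T1 -> c
  T2 -> d
  T3 -> b

Fill CYK table bottom-up, restricted to cells inside w[1..2]:
  T[1,1] 'd' = {C,T2}  orig:{C}
  T[2,2] 'c' = {T1}  orig:{}
  T[1,2] 'dc' = {B,C}

Original NTs in T[1,2] deriving "dc": ["B", "C"]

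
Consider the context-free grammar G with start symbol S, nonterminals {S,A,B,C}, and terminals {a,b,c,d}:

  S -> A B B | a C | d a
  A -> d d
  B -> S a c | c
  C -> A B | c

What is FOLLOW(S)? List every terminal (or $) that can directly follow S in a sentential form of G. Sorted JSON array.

FIRST sets, iterate to fixpoint:
pass 1:
  A via A→d d: +{d}
  B via B→c: +{c}
  C via C→A B: +{d}
  C via C→c: +{c}
  S via S→A B B: +{d}
  S via S→a C: +{a}
  FIRST[S]={a,d}  FIRST[A]={d}  FIRST[B]={c}  FIRST[C]={c,d}
pass 2:
  B via B→S a c: +{a,d}
  FIRST[S]={a,d}  FIRST[A]={d}  FIRST[B]={a,c,d}  FIRST[C]={c,d}
pass 3: (no change)
  FIRST[S]={a,d}  FIRST[A]={d}  FIRST[B]={a,c,d}  FIRST[C]={c,d}

FOLLOW iteration:
FOLLOW(S) := {$}
pass 1:
  B→S a c: FOLLOW(S) ⊇ FIRST(a) = {a}; new: +{a}
  C→A B: FOLLOW(A) ⊇ FIRST(B) = {a,c,d}; new: +{a,c,d}
  S→A B B: FOLLOW(B) ⊇ FIRST(B) = {a,c,d}; new: +{a,c,d}
  S→A B B: FOLLOW(B) ⊇ FOLLOW(S) ⊇ {$,a}; new: +{$}
  S→a C: FOLLOW(C) ⊇ FOLLOW(S) ⊇ {$,a}; new: +{$,a}
  FOLLOW(S)={$,a}  FOLLOW(A)={a,c,d}  FOLLOW(B)={$,a,c,d}  FOLLOW(C)={$,a}
pass 2: — fixpoint
  FOLLOW(S)={$,a}  FOLLOW(A)={a,c,d}  FOLLOW(B)={$,a,c,d}  FOLLOW(C)={$,a}

FOLLOW(S) = ["$", "a"]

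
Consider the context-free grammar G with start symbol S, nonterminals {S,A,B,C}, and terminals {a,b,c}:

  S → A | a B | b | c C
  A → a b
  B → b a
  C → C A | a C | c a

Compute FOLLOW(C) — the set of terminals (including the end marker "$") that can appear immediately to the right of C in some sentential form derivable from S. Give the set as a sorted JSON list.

Compute FIRST by fixpoint:
iter 1:
  A via A→a b: +{a}
  B via B→b a: +{b}
  C via C→a C: +{a}
  C via C→c a: +{c}
  S via S→A: +{a}
  S via S→b: +{b}
  S via S→c C: +{c}
  FIRST[S]={a,b,c}  FIRST[A]={a}  FIRST[B]={b}  FIRST[C]={a,c}
iter 2: (stable)
  FIRST[S]={a,b,c}  FIRST[A]={a}  FIRST[B]={b}  FIRST[C]={a,c}

Compute FOLLOW by fixpoint:
initialize: $ ∈ FOLLOW(S)
iter 1:
  C→C A: FOLLOW(C) ⊇ FIRST(A) = {a}; new: +{a}
  C→C A: FOLLOW(A) ⊇ FOLLOW(C) ⊇ {a}; new: +{a}
  S→A: FOLLOW(A) ⊇ FOLLOW(S) ⊇ {$}; new: +{$}
  S→a B: FOLLOW(B) ⊇ FOLLOW(S) ⊇ {$}; new: +{$}
  S→c C: FOLLOW(C) ⊇ FOLLOW(S) ⊇ {$}; new: +{$}
  FOLLOW[S]={$}  FOLLOW[A]={$,a}  FOLLOW[B]={$}  FOLLOW[C]={$,a}
iter 2: (stable)
  FOLLOW[S]={$}  FOLLOW[A]={$,a}  FOLLOW[B]={$}  FOLLOW[C]={$,a}

FOLLOW(C) = ["$", "a"]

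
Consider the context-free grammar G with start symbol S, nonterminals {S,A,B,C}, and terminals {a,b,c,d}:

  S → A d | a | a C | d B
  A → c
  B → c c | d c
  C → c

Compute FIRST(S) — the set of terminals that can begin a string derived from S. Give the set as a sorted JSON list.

FIRST sets, iterate to fixpoint:
iter 1:
  A via A→c: +{c}
  B via B→c c: +{c}
  B via B→d c: +{d}
  C via C→c: +{c}
  S via S→A d: +{c}
  S via S→a: +{a}
  S via S→d B: +{d}
  FIRST[S]={a,c,d}  FIRST[A]={c}  FIRST[B]={c,d}  FIRST[C]={c}
iter 2: (no change)
  FIRST[S]={a,c,d}  FIRST[A]={c}  FIRST[B]={c,d}  FIRST[C]={c}

FIRST(S) = ["a", "c", "d"]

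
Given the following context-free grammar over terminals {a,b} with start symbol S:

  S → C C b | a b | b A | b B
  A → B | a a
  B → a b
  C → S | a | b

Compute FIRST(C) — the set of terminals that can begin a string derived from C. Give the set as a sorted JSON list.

Compute FIRST by fixpoint:
pass 1:
  A via A→a a: +{a}
  B via B→a b: +{a}
  C via C→a: +{a}
  C via C→b: +{b}
  S via S→C C b: +{a,b}
  S: {a,b}  A: {a}  B: {a}  C: {a,b}
pass 2: (no change)
  S: {a,b}  A: {a}  B: {a}  C: {a,b}

FIRST(C) = ["a", "b"]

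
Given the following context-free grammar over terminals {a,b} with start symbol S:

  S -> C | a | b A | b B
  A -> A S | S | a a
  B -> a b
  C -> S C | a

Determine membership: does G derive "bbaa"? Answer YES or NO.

CNF form of G:
  S -> S C | T1 A | T1 B | a
  A -> A S | S C | T0 T0 | T1 A | T1 B | a
  B -> T0 T1
  C -> S C | a
  T0 -> a
  T1 -> b

CYK table (by increasing span):
  [0..0]={T1}  "b"  orig:{}
  [1..1]={T1}  "b"  orig:{}
  [2..2]={A,C,S,T0}  "a"  orig:{A,C,S}
  [3..3]={A,C,S,T0}  "a"  orig:{A,C,S}
  [0..1]=∅  "bb"
  [1..2]={A,S}  "ba"
  [2..3]={A,C,S}  "aa"
  [0..2]={A,S}  "bba"
  [1..3]={A,C,S}  "baa"
  [0..3]={A,C,S}  "bbaa"

S ∈ T[0,3] ⇒ YES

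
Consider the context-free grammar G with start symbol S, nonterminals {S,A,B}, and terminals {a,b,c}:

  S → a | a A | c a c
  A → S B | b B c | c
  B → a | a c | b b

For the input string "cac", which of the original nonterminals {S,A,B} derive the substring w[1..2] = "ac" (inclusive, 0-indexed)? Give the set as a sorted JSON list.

CNF form of G:
  S -> T1 X4 | T2 A | a
  A -> S B | T0 X3 | c
  B -> T0 T0 | T2 T1 | a
  T0 -> b
  T1 -> c
  T2 -> a
  X3 -> B T1
  X4 -> T2 T1

CYK table (by increasing span) (cells [i..j] with 1 ≤ i ≤ j ≤ 2 only):
  T[1,1] 'a' = {B,S,T2}  orig:{B,S}
  T[2,2] 'c' = {A,T1}  orig:{A}
  T[1,2] 'ac' = {B,S,X3,X4}  orig:{B,S}

Original NTs in T[1,2] deriving "ac": ["B", "S"]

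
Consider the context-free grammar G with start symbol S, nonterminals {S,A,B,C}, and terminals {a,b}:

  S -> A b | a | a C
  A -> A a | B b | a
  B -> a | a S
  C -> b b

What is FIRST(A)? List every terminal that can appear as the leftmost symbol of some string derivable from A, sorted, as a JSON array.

FIRST sets, iterate to fixpoint:
[1]
  A via A→a: +{a}
  B via B→a: +{a}
  C via C→b b: +{b}
  S via S→A b: +{a}
  FIRST[S]={a}  FIRST[A]={a}  FIRST[B]={a}  FIRST[C]={b}
[2] (stable)
  FIRST[S]={a}  FIRST[A]={a}  FIRST[B]={a}  FIRST[C]={b}

FIRST(A) = ["a"]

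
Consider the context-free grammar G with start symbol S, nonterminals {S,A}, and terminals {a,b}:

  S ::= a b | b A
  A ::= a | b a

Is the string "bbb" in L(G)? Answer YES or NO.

Convert to CNF:
  S -> T0 A | T1 T0
  A -> T0 T1 | a
  T0 -> b
  T1 -> a

CYK table (by increasing span):
  cell(0,0) b: {T0}  orig:{}
  cell(1,1) b: {T0}  orig:{}
  cell(2,2) b: {T0}  orig:{}
  cell(0,1) bb: ∅
  cell(1,2) bb: ∅
  cell(0,2) bbb: ∅

S ∉ T[0,2] ⇒ NO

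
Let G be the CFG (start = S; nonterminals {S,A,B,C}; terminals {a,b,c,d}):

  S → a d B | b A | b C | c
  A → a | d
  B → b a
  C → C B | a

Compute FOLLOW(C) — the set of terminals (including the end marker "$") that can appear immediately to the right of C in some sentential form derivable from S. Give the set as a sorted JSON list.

FIRST iteration:
iter 1:
  A via A→a: +{a}
  A via A→d: +{d}
  B via B→b a: +{b}
  C via C→a: +{a}
  S via S→a d B: +{a}
  S via S→b A: +{b}
  S via S→c: +{c}
  S: {a,b,c}  A: {a,d}  B: {b}  C: {a}
iter 2: done
  S: {a,b,c}  A: {a,d}  B: {b}  C: {a}

FOLLOW sets:
FOLLOW(S) := {$}
round 1:
  C→C B: FOLLOW(C) ⊇ FIRST(B) = {b}; new: +{b}
  C→C B: FOLLOW(B) ⊇ FOLLOW(C) ⊇ {b}; new: +{b}
  S→a d B: FOLLOW(B) ⊇ FOLLOW(S) ⊇ {$}; new: +{$}
  S→b A: FOLLOW(A) ⊇ FOLLOW(S) ⊇ {$}; new: +{$}
  S→b C: FOLLOW(C) ⊇ FOLLOW(S) ⊇ {$}; new: +{$}
  FOLLOW(S)={$}  FOLLOW(A)={$}  FOLLOW(B)={$,b}  FOLLOW(C)={$,b}
round 2: — fixpoint
  FOLLOW(S)={$}  FOLLOW(A)={$}  FOLLOW(B)={$,b}  FOLLOW(C)={$,b}

FOLLOW(C) = ["$", "b"]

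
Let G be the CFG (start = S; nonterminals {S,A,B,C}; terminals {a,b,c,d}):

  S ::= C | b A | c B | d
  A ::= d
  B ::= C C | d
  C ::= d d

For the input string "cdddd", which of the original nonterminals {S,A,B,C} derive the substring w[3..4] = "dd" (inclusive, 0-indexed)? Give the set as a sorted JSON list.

CNF form of G:
  S -> T0 T0 | T1 A | T2 B | d
  A -> d
  B -> C C | d
  C -> T0 T0
  T0 -> d
  T1 -> b
  T2 -> c

CYK fill, restricted to cells inside w[3..4]:
  [3..3]={A,B,S,T0}  "d"  orig:{A,B,S}
  [4..4]={A,B,S,T0}  "d"  orig:{A,B,S}
  [3..4]={C,S}  "dd"

Original NTs in T[3,4] deriving "dd": ["C", "S"]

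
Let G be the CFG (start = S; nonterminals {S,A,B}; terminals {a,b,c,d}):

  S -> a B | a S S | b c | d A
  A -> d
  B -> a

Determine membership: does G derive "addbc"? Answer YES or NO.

Convert to CNF:
  S -> T0 B | T0 X4 | T1 T2 | T3 A
  A -> d
  B -> a
  T0 -> a
  T1 -> b
  T2 -> c
  T3 -> d
  X4 -> S S

Fill CYK table bottom-up:
  cell(0,0) a: {B,T0}  orig:{B}
  cell(1,1) d: {A,T3}  orig:{A}
  cell(2,2) d: {A,T3}  orig:{A}
  cell(3,3) b: {T1}  orig:{}
  cell(4,4) c: {T2}  orig:{}
  cell(0,1) ad: ∅
  cell(1,2) dd: {S}
  cell(2,3) db: ∅
  cell(3,4) bc: {S}
  cell(0,2) add: ∅
  cell(1,3) ddb: ∅
  cell(2,4) dbc: ∅
  cell(0,3) addb: ∅
  cell(1,4) ddbc: {X4}  orig:{}
  cell(0,4) addbc: {S}

S ∈ T[0,4] ⇒ YES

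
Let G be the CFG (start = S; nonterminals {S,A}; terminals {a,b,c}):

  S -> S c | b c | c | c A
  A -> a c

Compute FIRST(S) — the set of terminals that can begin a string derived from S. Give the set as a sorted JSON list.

FIRST iteration:
pass 1:
  A via A→a c: +{a}
  S via S→b c: +{b}
  S via S→c: +{c}
  FIRST(S)={b,c}  FIRST(A)={a}
pass 2: (no change)
  FIRST(S)={b,c}  FIRST(A)={a}

FIRST(S) = ["b", "c"]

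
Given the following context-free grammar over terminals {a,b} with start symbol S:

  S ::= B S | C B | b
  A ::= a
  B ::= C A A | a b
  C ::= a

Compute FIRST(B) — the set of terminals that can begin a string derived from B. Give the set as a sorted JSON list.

Compute FIRST by fixpoint:
iter 1:
  A via A→a: +{a}
  B via B→a b: +{a}
  C via C→a: +{a}
  S via S→B S: +{a}
  S via S→b: +{b}
  FIRST[S]={a,b}  FIRST[A]={a}  FIRST[B]={a}  FIRST[C]={a}
iter 2: — fixpoint
  FIRST[S]={a,b}  FIRST[A]={a}  FIRST[B]={a}  FIRST[C]={a}

FIRST(B) = ["a"]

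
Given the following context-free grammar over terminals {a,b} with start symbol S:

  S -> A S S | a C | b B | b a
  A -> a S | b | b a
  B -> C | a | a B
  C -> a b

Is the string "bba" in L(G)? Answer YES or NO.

CNF form of G:
  S -> A X2 | T0 C | T1 B | T1 T0
  A -> T0 S | T1 T0 | b
  B -> T0 B | T0 T1 | a
  C -> T0 T1
  T0 -> a
  T1 -> b
  X2 -> S S

Fill CYK table bottom-up:
  T[0,0] 'b' = {A,T1}  orig:{A}
  T[1,1] 'b' = {A,T1}  orig:{A}
  T[2,2] 'a' = {B,T0}  orig:{B}
  T[0,1] 'bb' = ∅
  T[1,2] 'ba' = {A,S}
  T[0,2] 'bba' = ∅

S ∉ T[0,2] ⇒ NO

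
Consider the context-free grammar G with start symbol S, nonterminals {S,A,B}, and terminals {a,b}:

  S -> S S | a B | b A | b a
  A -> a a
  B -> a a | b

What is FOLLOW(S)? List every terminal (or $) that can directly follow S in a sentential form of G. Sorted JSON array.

FIRST iteration:
round 1:
  A via A→a a: +{a}
  B via B→a a: +{a}
  B via B→b: +{b}
  S via S→a B: +{a}
  S via S→b A: +{b}
  S: {a,b}  A: {a}  B: {a,b}
round 2: (no change)
  S: {a,b}  A: {a}  B: {a,b}

Compute FOLLOW by fixpoint:
initialize: $ ∈ FOLLOW(S)
pass 1:
  S→S S: FOLLOW(S) ⊇ FIRST(S) = {a,b}; new: +{a,b}
  S→a B: FOLLOW(B) ⊇ FOLLOW(S) ⊇ {$,a,b}; new: +{$,a,b}
  S→b A: FOLLOW(A) ⊇ FOLLOW(S) ⊇ {$,a,b}; new: +{$,a,b}
  FOLLOW[S]={$,a,b}  FOLLOW[A]={$,a,b}  FOLLOW[B]={$,a,b}
pass 2: — fixpoint
  FOLLOW[S]={$,a,b}  FOLLOW[A]={$,a,b}  FOLLOW[B]={$,a,b}

FOLLOW(S) = ["$", "a", "b"]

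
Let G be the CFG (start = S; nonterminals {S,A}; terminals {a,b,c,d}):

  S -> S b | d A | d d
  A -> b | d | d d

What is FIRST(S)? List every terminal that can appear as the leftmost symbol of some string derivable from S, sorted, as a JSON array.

Compute FIRST by fixpoint:
iter 1:
  A via A→b: +{b}
  A via A→d: +{d}
  S via S→d A: +{d}
  FIRST[S]={d}  FIRST[A]={b,d}
iter 2: done
  FIRST[S]={d}  FIRST[A]={b,d}

FIRST(S) = ["d"]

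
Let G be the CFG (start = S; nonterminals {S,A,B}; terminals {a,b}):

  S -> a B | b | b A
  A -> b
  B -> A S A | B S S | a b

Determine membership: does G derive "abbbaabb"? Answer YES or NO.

Convert to CNF:
  S -> T0 B | T1 A | b
  A -> b
  B -> A X2 | B X3 | T0 T1
  T0 -> a
  T1 -> b
  X2 -> S A
  X3 -> S S

Fill CYK table bottom-up:
  [0..0]={T0}  "a"  orig:{}
  [1..1]={A,S,T1}  "b"  orig:{A,S}
  [2..2]={A,S,T1}  "b"  orig:{A,S}
  [3..3]={A,S,T1}  "b"  orig:{A,S}
  [4..4]={T0}  "a"  orig:{}
  [5..5]={T0}  "a"  orig:{}
  [6..6]={A,S,T1}  "b"  orig:{A,S}
  [7..7]={A,S,T1}  "b"  orig:{A,S}
  [0..1]={B}  "ab"
  [1..2]={S,X2,X3}  "bb"  orig:{S}
  [2..3]={S,X2,X3}  "bb"  orig:{S}
  [3..4]=∅  "ba"
  [4..5]=∅  "aa"
  [5..6]={B}  "ab"
  [6..7]={S,X2,X3}  "bb"  orig:{S}
  [0..2]=∅  "abb"
  [1..3]={B,X2,X3}  "bbb"  orig:{B}
  [2..4]=∅  "bba"
  [3..5]=∅  "baa"
  [4..6]={S}  "aab"
  [5..7]=∅  "abb"
  [0..3]={B,S}  "abbb"
  [1..4]=∅  "bbba"
  [2..5]=∅  "bbaa"
  [3..6]={X3}  "baab"  orig:{}
  [4..7]={X2,X3}  "aabb"  orig:{}
  [0..4]=∅  "abbba"
  [1..5]=∅  "bbbaa"
  [2..6]={X3}  "bbaab"  orig:{}
  [3..7]={B}  "baabb"
  [0..5]=∅  "abbbaa"
  [1..6]=∅  "bbbaab"
  [2..7]=∅  "bbaabb"
  [0..6]={B,X3}  "abbbaab"  orig:{B}
  [1..7]={B}  "bbbaabb"
  [0..7]={B,S}  "abbbaabb"

S ∈ T[0,7] ⇒ YES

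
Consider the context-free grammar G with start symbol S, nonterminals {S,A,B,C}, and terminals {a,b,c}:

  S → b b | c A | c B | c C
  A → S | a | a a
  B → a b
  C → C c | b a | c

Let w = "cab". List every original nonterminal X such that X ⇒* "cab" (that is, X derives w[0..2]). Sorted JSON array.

Convert to CNF:
  S -> T1 T1 | T2 A | T2 B | T2 C
  A -> T0 T0 | T1 T1 | T2 A | T2 B | T2 C | a
  B -> T0 T1
  C -> C T2 | T1 T0 | c
  T0 -> a
  T1 -> b
  T2 -> c

CYK fill (cells [i..j] with 0 ≤ i ≤ j ≤ 2 only):
  cell(0,0) c: {C,T2}  orig:{C}
  cell(1,1) a: {A,T0}  orig:{A}
  cell(2,2) b: {T1}  orig:{}
  cell(0,1) ca: {A,S}
  cell(1,2) ab: {B}
  cell(0,2) cab: {A,S}

Original NTs in T[0,2] deriving "cab": ["A", "S"]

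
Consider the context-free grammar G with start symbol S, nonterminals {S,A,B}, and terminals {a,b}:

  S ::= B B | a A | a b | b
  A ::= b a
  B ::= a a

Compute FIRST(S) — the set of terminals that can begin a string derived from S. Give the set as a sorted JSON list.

Compute FIRST by fixpoint:
pass 1:
  A via A→b a: +{b}
  B via B→a a: +{a}
  S via S→B B: +{a}
  S via S→b: +{b}
  FIRST[S]={a,b}  FIRST[A]={b}  FIRST[B]={a}
pass 2: (stable)
  FIRST[S]={a,b}  FIRST[A]={b}  FIRST[B]={a}

FIRST(S) = ["a", "b"]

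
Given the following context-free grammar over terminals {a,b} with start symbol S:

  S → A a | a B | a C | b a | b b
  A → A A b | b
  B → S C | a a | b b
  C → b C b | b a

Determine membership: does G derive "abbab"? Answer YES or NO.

CNF form of G:
  S -> A T1 | T0 T0 | T0 T1 | T1 B | T1 C
  A -> A X2 | b
  B -> S C | T0 T0 | T1 T1
  C -> T0 T1 | T0 X3
  T0 -> b
  T1 -> a
  X2 -> A T0
  X3 -> C T0

CYK fill:
  T[0,0] 'a' = {T1}  orig:{}
  T[1,1] 'b' = {A,T0}  orig:{A}
  T[2,2] 'b' = {A,T0}  orig:{A}
  T[3,3] 'a' = {T1}  orig:{}
  T[4,4] 'b' = {A,T0}  orig:{A}
  T[0,1] 'ab' = ∅
  T[1,2] 'bb' = {B,S,X2}  orig:{B,S}
  T[2,3] 'ba' = {C,S}
  T[3,4] 'ab' = ∅
  T[0,2] 'abb' = {S}
  T[1,3] 'bba' = ∅
  T[2,4] 'bab' = {X3}  orig:{}
  T[0,3] 'abba' = ∅
  T[1,4] 'bbab' = {C}
  T[0,4] 'abbab' = {S}

S ∈ T[0,4] ⇒ YES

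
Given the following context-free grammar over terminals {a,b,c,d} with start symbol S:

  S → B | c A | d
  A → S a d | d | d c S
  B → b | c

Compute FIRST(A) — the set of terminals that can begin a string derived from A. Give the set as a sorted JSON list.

Compute FIRST by fixpoint:
round 1:
  A via A→d: +{d}
  B via B→b: +{b}
  B via B→c: +{c}
  S via S→B: +{b,c}
  S via S→d: +{d}
  FIRST[S]={b,c,d}  FIRST[A]={d}  FIRST[B]={b,c}
round 2:
  A via A→S a d: +{b,c}
  FIRST[S]={b,c,d}  FIRST[A]={b,c,d}  FIRST[B]={b,c}
round 3: done
  FIRST[S]={b,c,d}  FIRST[A]={b,c,d}  FIRST[B]={b,c}

FIRST(A) = ["b", "c", "d"]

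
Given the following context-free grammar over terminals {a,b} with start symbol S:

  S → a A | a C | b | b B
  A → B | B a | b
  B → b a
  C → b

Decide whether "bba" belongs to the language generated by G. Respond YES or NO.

CNF form of G:
  S -> T0 A | T0 C | T1 B | b
  A -> B T0 | T1 T0 | b
  B -> T1 T0
  C -> b
  T0 -> a
  T1 -> b

CYK fill:
  cell(0,0) b: {A,C,S,T1}  orig:{A,C,S}
  cell(1,1) b: {A,C,S,T1}  orig:{A,C,S}
  cell(2,2) a: {T0}  orig:{}
  cell(0,1) bb: ∅
  cell(1,2) ba: {A,B}
  cell(0,2) bba: {S}

S ∈ T[0,2] ⇒ YES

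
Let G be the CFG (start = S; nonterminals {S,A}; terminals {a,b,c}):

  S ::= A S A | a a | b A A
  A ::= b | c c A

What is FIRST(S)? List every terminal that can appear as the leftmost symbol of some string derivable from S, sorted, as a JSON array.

Compute FIRST by fixpoint:
pass 1:
  A via A→b: +{b}
  A via A→c c A: +{c}
  S via S→A S A: +{b,c}
  S via S→a a: +{a}
  FIRST(S)={a,b,c}  FIRST(A)={b,c}
pass 2: (no change)
  FIRST(S)={a,b,c}  FIRST(A)={b,c}

FIRST(S) = ["a", "b", "c"]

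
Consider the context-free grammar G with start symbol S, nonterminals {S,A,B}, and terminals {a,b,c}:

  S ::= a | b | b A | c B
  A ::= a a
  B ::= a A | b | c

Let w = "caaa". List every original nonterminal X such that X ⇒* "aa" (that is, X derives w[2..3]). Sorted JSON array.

Convert to CNF:
  S -> T1 A | T2 B | a | b
  A -> T0 T0
  B -> T0 A | b | c
  T0 -> a
  T1 -> b
  T2 -> c

CYK fill, restricted to cells inside w[2..3]:
  T[2,2] 'a' = {S,T0}  orig:{S}
  T[3,3] 'a' = {S,T0}  orig:{S}
  T[2,3] 'aa' = {A}

Original NTs in T[2,3] deriving "aa": ["A"]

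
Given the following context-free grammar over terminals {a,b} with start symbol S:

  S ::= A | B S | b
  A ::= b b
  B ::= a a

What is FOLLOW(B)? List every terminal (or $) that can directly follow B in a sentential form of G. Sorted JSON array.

FIRST iteration:
round 1:
  A via A→b b: +{b}
  B via B→a a: +{a}
  S via S→A: +{b}
  S via S→B S: +{a}
  FIRST(S)={a,b}  FIRST(A)={b}  FIRST(B)={a}
round 2: done
  FIRST(S)={a,b}  FIRST(A)={b}  FIRST(B)={a}

FOLLOW sets:
initialize: $ ∈ FOLLOW(S)
iter 1:
  S→A: FOLLOW(A) ⊇ FOLLOW(S) ⊇ {$}; new: +{$}
  S→B S: FOLLOW(B) ⊇ FIRST(S) = {a,b}; new: +{a,b}
  S: {$}  A: {$}  B: {a,b}
iter 2: (no change)
  S: {$}  A: {$}  B: {a,b}

FOLLOW(B) = ["a", "b"]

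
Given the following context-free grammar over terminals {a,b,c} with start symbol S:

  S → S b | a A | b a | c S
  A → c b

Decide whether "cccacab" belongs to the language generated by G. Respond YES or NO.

Convert to CNF:
  S -> S T1 | T0 S | T1 T2 | T2 A
  A -> T0 T1
  T0 -> c
  T1 -> b
  T2 -> a

Fill CYK table bottom-up:
  [0..0]={T0}  "c"  orig:{}
  [1..1]={T0}  "c"  orig:{}
  [2..2]={T0}  "c"  orig:{}
  [3..3]={T2}  "a"  orig:{}
  [4..4]={T0}  "c"  orig:{}
  [5..5]={T2}  "a"  orig:{}
  [6..6]={T1}  "b"  orig:{}
  [0..1]=∅  "cc"
  [1..2]=∅  "cc"
  [2..3]=∅  "ca"
  [3..4]=∅  "ac"
  [4..5]=∅  "ca"
  [5..6]=∅  "ab"
  [0..2]=∅  "ccc"
  [1..3]=∅  "cca"
  [2..4]=∅  "cac"
  [3..5]=∅  "aca"
  [4..6]=∅  "cab"
  [0..3]=∅  "ccca"
  [1..4]=∅  "ccac"
  [2..5]=∅  "caca"
  [3..6]=∅  "acab"
  [0..4]=∅  "cccac"
  [1..5]=∅  "ccaca"
  [2..6]=∅  "cacab"
  [0..5]=∅  "cccaca"
  [1..6]=∅  "ccacab"
  [0..6]=∅  "cccacab"

S ∉ T[0,6] ⇒ NO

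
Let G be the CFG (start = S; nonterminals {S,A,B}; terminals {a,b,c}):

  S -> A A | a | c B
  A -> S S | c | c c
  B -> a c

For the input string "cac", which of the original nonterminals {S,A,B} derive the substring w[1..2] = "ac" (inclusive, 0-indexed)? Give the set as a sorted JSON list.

CNF form of G:
  S -> A A | T0 B | a
  A -> S S | T0 T0 | c
  B -> T1 T0
  T0 -> c
  T1 -> a

Fill CYK table bottom-up — only the sub-triangle for w[1..2]:
  cell(1,1) a: {S,T1}  orig:{S}
  cell(2,2) c: {A,T0}  orig:{A}
  cell(1,2) ac: {B}

Original NTs in T[1,2] deriving "ac": ["B"]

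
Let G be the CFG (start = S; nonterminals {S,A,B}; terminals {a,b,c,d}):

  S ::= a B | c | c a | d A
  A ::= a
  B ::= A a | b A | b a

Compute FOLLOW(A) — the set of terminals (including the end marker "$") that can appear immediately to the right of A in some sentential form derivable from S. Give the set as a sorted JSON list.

FIRST sets, iterate to fixpoint:
round 1:
  A via A→a: +{a}
  B via B→A a: +{a}
  B via B→b A: +{b}
  S via S→a B: +{a}
  S via S→c: +{c}
  S via S→d A: +{d}
  FIRST(S)={a,c,d}  FIRST(A)={a}  FIRST(B)={a,b}
round 2: — fixpoint
  FIRST(S)={a,c,d}  FIRST(A)={a}  FIRST(B)={a,b}

FOLLOW sets:
seed FOLLOW(S) with $
[1]
  B→A a: FOLLOW(A) ⊇ FIRST(a) = {a}; new: +{a}
  S→a B: FOLLOW(B) ⊇ FOLLOW(S) ⊇ {$}; new: +{$}
  S→d A: FOLLOW(A) ⊇ FOLLOW(S) ⊇ {$}; new: +{$}
  FOLLOW(S)={$}  FOLLOW(A)={$,a}  FOLLOW(B)={$}
[2] — fixpoint
  FOLLOW(S)={$}  FOLLOW(A)={$,a}  FOLLOW(B)={$}

FOLLOW(A) = ["$", "a"]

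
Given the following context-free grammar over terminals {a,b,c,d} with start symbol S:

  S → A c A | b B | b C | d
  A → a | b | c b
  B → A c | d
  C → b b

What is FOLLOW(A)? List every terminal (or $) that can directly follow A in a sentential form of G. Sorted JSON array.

FIRST sets, iterate to fixpoint:
round 1:
  A via A→a: +{a}
  A via A→b: +{b}
  A via A→c b: +{c}
  B via B→A c: +{a,b,c}
  B via B→d: +{d}
  C via C→b b: +{b}
  S via S→A c A: +{a,b,c}
  S via S→d: +{d}
  FIRST[S]={a,b,c,d}  FIRST[A]={a,b,c}  FIRST[B]={a,b,c,d}  FIRST[C]={b}
round 2: (stable)
  FIRST[S]={a,b,c,d}  FIRST[A]={a,b,c}  FIRST[B]={a,b,c,d}  FIRST[C]={b}

FOLLOW iteration:
initialize: $ ∈ FOLLOW(S)
round 1:
  B→A c: FOLLOW(A) ⊇ FIRST(c) = {c}; new: +{c}
  S→A c A: FOLLOW(A) ⊇ FOLLOW(S) ⊇ {$}; new: +{$}
  S→b B: FOLLOW(B) ⊇ FOLLOW(S) ⊇ {$}; new: +{$}
  S→b C: FOLLOW(C) ⊇ FOLLOW(S) ⊇ {$}; new: +{$}
  FOLLOW[S]={$}  FOLLOW[A]={$,c}  FOLLOW[B]={$}  FOLLOW[C]={$}
round 2: done
  FOLLOW[S]={$}  FOLLOW[A]={$,c}  FOLLOW[B]={$}  FOLLOW[C]={$}

FOLLOW(A) = ["$", "c"]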